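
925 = 925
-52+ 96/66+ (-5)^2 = -281/11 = -25.55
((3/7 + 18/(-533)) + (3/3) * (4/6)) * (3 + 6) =35643/3731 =9.55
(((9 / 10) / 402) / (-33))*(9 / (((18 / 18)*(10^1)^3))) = -9 / 14740000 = -0.00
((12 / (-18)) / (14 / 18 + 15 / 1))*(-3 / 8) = 9 / 568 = 0.02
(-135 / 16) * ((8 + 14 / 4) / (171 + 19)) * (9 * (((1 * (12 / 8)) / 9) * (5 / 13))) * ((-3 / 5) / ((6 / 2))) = 0.06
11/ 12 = 0.92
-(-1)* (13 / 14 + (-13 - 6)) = -253 / 14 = -18.07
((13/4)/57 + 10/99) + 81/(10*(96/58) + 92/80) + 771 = 59924593051/77248908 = 775.73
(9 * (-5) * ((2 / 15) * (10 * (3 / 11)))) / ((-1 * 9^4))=20 / 8019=0.00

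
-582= -582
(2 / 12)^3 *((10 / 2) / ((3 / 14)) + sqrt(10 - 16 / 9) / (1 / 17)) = 35 / 324 + 17 *sqrt(74) / 648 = 0.33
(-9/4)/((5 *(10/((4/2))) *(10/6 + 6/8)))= -0.04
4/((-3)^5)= -4/243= -0.02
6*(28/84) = 2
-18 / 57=-6 / 19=-0.32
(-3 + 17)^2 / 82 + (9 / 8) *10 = 2237 / 164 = 13.64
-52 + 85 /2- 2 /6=-59 /6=-9.83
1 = 1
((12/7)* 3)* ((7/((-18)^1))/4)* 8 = -4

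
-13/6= -2.17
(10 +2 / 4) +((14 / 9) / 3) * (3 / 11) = 2107 / 198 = 10.64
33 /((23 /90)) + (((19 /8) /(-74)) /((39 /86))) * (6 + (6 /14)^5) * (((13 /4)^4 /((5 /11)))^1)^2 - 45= -958312191775042193 /37493819310080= -25559.20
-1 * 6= -6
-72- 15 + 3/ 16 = -1389/ 16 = -86.81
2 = 2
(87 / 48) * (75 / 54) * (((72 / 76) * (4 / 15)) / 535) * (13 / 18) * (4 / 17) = 377 / 1866294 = 0.00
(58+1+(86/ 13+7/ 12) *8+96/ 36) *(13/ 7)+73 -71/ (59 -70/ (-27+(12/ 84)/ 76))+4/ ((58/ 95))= 161559587425/ 538756113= 299.88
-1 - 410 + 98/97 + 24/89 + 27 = -3304022/8633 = -382.72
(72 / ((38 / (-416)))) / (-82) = 7488 / 779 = 9.61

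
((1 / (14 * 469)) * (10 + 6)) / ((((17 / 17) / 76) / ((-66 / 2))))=-20064 / 3283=-6.11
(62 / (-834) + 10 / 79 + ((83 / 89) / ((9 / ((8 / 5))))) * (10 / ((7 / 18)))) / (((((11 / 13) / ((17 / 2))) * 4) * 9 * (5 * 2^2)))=0.06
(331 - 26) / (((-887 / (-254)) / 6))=464820 / 887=524.04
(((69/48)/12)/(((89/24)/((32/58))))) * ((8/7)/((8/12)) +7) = 2806/18067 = 0.16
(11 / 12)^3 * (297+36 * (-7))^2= 99825 / 64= 1559.77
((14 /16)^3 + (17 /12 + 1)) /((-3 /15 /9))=-71115 /512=-138.90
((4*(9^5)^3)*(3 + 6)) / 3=2470693585135788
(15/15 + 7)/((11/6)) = 48/11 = 4.36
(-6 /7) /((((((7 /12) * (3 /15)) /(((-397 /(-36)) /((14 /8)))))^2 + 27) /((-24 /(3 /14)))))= 2017395200 /567399603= 3.56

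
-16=-16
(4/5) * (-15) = -12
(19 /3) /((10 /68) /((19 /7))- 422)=-12274 /817731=-0.02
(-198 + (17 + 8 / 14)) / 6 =-421 / 14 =-30.07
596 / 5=119.20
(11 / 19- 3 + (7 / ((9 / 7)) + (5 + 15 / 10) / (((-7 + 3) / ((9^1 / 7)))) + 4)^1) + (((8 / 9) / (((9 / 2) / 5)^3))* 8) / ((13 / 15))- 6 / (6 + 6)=474614299 / 30250584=15.69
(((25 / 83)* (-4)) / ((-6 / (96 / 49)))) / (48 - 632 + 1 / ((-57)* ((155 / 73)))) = -14136000 / 20984552771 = -0.00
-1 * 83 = -83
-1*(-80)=80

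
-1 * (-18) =18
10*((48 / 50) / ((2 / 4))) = 96 / 5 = 19.20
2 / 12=1 / 6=0.17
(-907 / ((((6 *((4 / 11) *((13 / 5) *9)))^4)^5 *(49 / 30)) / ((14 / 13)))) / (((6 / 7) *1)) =-290958521558681453869489192962646484375 / 6037476117193226668774948419847377730542510546738450960651112723513344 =-0.00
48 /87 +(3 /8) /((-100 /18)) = 5617 /11600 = 0.48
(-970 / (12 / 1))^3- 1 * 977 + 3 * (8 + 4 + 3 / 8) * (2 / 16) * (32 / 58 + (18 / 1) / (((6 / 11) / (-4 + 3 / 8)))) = -212353336267 / 400896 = -529696.82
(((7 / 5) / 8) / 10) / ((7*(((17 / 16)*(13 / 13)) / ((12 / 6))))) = 0.00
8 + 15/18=53/6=8.83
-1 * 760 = -760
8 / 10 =4 / 5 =0.80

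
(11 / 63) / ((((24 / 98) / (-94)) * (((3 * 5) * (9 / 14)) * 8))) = -25333 / 29160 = -0.87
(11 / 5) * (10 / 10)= 2.20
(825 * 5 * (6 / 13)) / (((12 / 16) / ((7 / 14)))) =16500 / 13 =1269.23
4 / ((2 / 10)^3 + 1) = 250 / 63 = 3.97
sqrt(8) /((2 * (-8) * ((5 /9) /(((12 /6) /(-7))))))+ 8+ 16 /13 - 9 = 9 * sqrt(2) /140+ 3 /13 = 0.32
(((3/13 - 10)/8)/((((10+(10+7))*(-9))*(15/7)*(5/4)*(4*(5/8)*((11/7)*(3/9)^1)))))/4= 6223/17374500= 0.00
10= 10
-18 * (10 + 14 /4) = -243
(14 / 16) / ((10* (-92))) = -7 / 7360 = -0.00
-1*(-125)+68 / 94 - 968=-39587 / 47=-842.28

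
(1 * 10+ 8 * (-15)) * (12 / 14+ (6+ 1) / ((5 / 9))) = -10362 / 7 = -1480.29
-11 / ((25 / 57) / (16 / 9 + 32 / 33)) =-5168 / 75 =-68.91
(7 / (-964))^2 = 49 / 929296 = 0.00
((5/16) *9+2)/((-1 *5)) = -77/80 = -0.96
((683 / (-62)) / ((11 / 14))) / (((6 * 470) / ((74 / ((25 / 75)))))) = -176897 / 160270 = -1.10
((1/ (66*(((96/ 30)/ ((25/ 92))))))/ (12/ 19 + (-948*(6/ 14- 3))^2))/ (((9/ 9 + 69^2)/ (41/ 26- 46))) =-0.00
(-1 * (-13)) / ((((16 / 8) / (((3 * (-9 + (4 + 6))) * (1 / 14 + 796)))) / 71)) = 30860505 / 28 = 1102160.89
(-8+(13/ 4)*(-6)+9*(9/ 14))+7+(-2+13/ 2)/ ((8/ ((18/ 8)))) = -6025/ 448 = -13.45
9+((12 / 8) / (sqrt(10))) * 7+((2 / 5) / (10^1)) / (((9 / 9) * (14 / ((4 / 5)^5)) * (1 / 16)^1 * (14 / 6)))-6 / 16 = 11.95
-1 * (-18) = 18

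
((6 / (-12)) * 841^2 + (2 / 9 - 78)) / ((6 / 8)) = -12733858 / 27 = -471624.37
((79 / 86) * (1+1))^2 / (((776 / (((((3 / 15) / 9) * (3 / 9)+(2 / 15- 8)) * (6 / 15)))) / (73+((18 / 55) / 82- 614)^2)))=-6348159755201558873 / 1231219559913750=-5155.99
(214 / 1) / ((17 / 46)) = 9844 / 17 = 579.06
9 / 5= 1.80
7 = 7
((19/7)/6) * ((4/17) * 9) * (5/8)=285/476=0.60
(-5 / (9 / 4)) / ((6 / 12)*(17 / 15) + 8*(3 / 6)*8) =-200 / 2931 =-0.07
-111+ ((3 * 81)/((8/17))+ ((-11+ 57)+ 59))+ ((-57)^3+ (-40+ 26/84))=-31033349/168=-184722.32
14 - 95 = -81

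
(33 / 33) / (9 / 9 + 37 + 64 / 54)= 27 / 1058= 0.03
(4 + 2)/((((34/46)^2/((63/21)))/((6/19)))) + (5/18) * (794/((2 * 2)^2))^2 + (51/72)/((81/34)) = 118661002061/170792064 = 694.77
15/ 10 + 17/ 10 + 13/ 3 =113/ 15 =7.53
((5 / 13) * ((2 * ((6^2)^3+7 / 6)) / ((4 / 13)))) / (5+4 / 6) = 1399715 / 68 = 20584.04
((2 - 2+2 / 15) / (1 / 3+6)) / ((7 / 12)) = 0.04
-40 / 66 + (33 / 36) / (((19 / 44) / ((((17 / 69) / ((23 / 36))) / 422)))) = -42279458 / 69985113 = -0.60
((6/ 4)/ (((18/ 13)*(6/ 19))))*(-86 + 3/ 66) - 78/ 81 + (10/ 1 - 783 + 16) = -5003071/ 4752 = -1052.83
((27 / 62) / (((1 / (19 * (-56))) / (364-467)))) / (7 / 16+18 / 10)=118359360 / 5549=21329.85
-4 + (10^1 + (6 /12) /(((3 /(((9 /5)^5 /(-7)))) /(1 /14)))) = 3655317 /612500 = 5.97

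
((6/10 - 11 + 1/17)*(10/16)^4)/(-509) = 0.00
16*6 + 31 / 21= 2047 / 21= 97.48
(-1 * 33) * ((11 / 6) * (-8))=484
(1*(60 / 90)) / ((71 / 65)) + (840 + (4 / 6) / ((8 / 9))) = 716839 / 852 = 841.36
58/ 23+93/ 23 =151/ 23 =6.57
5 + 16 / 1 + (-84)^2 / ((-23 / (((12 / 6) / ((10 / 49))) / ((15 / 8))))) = -909909 / 575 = -1582.45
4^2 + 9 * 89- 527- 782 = -492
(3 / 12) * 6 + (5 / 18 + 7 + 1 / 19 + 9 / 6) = 3533 / 342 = 10.33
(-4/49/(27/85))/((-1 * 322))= 170/213003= 0.00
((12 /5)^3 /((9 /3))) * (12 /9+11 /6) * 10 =3648 /25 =145.92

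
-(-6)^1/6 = 1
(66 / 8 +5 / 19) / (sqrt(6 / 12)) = 647 * sqrt(2) / 76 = 12.04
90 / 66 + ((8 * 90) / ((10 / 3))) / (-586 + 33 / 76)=0.99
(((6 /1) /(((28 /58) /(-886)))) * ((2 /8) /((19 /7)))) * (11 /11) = -38541 /38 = -1014.24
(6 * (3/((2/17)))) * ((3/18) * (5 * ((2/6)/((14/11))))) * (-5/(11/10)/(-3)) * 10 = 10625/21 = 505.95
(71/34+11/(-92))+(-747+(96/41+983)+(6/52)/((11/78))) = 170083233/705364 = 241.13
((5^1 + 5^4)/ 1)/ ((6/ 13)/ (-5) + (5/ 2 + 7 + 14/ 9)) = 737100/ 12827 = 57.46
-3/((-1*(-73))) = -0.04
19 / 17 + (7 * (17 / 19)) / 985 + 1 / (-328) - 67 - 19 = -8857538971 / 104354840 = -84.88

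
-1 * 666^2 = -443556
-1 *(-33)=33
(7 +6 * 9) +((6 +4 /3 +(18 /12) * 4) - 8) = 199 /3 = 66.33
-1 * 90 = -90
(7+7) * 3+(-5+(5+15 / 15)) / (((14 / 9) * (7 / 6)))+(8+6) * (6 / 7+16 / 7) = 4241 / 49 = 86.55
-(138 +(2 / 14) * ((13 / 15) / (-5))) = -72437 / 525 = -137.98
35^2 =1225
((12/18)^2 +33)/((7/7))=301/9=33.44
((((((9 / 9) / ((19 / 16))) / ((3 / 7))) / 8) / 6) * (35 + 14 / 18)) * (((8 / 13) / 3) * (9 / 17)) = 18032 / 113373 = 0.16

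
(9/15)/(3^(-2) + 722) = 27/32495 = 0.00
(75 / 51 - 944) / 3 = -5341 / 17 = -314.18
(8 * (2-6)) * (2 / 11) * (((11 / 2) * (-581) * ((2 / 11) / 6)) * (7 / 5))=130144 / 165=788.75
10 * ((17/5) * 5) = 170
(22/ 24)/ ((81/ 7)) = 77/ 972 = 0.08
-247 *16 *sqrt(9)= -11856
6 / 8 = 3 / 4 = 0.75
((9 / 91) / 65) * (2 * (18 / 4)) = 81 / 5915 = 0.01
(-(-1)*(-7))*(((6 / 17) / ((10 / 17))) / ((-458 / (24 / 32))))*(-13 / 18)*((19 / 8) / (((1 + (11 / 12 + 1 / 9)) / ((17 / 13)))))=-20349 / 2674720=-0.01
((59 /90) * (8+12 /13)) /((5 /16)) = 54752 /2925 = 18.72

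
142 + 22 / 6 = 437 / 3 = 145.67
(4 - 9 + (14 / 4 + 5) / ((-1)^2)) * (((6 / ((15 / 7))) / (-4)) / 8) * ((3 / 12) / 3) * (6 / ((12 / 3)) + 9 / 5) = -539 / 6400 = -0.08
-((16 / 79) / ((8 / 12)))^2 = -0.09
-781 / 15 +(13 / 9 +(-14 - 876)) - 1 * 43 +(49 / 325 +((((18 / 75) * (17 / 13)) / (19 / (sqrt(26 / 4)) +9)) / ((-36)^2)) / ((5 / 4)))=-9521724077 / 9681750 - 323 * sqrt(26) / 29045250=-983.47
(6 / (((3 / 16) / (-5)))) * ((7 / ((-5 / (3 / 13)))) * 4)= 2688 / 13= 206.77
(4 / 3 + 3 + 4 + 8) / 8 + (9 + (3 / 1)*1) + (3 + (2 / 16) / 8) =3275 / 192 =17.06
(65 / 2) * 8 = 260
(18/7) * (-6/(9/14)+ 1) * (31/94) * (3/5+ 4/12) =-310/47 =-6.60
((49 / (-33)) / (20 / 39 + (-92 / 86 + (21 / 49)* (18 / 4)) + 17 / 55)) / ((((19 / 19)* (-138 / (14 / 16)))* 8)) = 6710795 / 9584005056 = 0.00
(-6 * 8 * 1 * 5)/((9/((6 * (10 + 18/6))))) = -2080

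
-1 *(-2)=2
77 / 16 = 4.81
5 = 5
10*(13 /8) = 65 /4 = 16.25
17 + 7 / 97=1656 / 97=17.07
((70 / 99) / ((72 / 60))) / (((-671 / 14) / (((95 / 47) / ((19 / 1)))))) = -12250 / 9366489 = -0.00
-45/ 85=-9/ 17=-0.53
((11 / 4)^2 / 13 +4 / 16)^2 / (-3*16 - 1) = -29929 / 2119936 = -0.01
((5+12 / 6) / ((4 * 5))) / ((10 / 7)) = 49 / 200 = 0.24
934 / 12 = 77.83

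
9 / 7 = 1.29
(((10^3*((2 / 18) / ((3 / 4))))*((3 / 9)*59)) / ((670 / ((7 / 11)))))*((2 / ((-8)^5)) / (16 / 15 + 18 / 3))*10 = -258125 / 1079958528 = -0.00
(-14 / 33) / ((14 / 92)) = -92 / 33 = -2.79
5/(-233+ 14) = -5/219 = -0.02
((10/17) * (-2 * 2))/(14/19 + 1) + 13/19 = -7147/10659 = -0.67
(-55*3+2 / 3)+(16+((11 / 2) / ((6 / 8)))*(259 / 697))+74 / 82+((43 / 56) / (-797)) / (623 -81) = -59508738971 / 411239248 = -144.71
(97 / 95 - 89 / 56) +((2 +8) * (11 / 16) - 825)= -544431 / 665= -818.69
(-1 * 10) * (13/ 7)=-130/ 7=-18.57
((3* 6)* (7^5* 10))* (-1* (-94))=284374440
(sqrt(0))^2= 0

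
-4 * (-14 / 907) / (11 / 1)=56 / 9977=0.01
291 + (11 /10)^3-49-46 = 197.33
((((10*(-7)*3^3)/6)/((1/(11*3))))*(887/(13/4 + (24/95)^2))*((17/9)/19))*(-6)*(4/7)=6673788000/7037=948385.39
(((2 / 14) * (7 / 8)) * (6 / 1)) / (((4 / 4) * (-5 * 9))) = -1 / 60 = -0.02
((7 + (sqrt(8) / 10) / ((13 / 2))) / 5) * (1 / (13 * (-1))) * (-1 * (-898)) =-6286 / 65-1796 * sqrt(2) / 4225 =-97.31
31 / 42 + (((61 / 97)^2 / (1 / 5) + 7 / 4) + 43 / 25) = 122217833 / 19758900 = 6.19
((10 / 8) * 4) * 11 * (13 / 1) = 715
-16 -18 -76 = -110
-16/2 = -8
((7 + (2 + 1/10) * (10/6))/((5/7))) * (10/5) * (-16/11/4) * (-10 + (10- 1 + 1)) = 0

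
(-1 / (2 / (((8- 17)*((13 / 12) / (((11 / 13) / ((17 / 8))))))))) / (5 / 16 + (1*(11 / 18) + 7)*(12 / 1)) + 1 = 219413 / 193556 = 1.13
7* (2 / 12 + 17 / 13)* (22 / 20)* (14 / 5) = 12397 / 390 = 31.79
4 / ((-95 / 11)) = -44 / 95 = -0.46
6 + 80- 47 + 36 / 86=1695 / 43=39.42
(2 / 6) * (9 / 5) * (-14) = -42 / 5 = -8.40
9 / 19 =0.47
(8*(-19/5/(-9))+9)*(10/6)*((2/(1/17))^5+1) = 25307531725/27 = 937315989.81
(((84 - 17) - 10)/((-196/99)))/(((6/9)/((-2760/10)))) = 1168101/98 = 11919.40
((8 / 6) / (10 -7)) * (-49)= -196 / 9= -21.78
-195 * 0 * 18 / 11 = 0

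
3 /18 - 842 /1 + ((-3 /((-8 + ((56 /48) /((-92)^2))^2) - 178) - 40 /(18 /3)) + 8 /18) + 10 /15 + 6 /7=-51164917014278153 /60441787471842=-846.52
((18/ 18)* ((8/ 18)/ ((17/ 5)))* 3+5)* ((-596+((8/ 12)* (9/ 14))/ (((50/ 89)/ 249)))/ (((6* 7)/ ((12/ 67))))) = -9.34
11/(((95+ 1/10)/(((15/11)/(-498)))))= -25/78933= -0.00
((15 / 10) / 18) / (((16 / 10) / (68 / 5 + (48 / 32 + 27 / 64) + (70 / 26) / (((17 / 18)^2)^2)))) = 6568765691 / 6670989312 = 0.98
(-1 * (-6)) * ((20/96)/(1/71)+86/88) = 4163/44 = 94.61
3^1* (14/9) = 14/3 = 4.67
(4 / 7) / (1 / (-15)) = -60 / 7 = -8.57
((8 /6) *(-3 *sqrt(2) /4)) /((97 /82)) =-82 *sqrt(2) /97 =-1.20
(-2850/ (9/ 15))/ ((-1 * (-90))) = -475/ 9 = -52.78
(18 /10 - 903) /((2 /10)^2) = -22530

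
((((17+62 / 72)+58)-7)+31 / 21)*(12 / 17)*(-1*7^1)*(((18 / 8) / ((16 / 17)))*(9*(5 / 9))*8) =-265875 / 8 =-33234.38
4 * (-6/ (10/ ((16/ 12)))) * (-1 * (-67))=-214.40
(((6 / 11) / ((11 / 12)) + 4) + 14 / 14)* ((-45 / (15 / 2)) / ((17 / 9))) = -17.77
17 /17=1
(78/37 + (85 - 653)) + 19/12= -250553/444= -564.31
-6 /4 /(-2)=3 /4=0.75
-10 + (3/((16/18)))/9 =-77/8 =-9.62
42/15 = 14/5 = 2.80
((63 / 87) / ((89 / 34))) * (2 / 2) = 714 / 2581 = 0.28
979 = 979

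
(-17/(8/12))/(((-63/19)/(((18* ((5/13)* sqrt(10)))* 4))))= 19380* sqrt(10)/91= 673.46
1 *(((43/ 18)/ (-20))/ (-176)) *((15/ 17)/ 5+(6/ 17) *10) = 301/ 119680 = 0.00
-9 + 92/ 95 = -763/ 95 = -8.03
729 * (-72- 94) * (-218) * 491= 12953096532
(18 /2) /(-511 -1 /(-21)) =-189 /10730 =-0.02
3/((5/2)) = 6/5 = 1.20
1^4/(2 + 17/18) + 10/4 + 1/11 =3417/1166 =2.93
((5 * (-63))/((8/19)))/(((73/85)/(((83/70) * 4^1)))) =-1206405/292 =-4131.52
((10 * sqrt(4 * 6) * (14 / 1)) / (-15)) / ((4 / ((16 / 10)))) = -112 * sqrt(6) / 15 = -18.29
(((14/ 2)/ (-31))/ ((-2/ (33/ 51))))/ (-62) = -77/ 65348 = -0.00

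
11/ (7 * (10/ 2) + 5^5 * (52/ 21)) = 231/ 163235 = 0.00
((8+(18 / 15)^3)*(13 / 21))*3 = 15808 / 875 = 18.07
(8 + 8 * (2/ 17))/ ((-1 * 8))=-19/ 17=-1.12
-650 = -650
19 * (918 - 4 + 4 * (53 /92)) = 400425 /23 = 17409.78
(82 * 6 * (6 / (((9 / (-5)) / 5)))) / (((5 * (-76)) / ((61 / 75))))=5002 / 285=17.55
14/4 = 7/2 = 3.50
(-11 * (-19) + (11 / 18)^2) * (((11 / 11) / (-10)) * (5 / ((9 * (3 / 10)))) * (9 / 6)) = -339185 / 5832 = -58.16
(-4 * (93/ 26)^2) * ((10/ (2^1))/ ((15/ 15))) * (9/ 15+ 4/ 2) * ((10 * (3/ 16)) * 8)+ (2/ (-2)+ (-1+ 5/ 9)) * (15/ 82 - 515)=-88610095/ 9594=-9235.99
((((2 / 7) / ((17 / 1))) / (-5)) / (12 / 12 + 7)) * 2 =-1 / 1190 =-0.00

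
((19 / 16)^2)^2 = 130321 / 65536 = 1.99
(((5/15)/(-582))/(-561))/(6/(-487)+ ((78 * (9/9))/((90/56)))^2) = 12175/28090148779572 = 0.00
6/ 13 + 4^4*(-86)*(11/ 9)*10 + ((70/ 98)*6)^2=-1542553174/ 5733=-269065.62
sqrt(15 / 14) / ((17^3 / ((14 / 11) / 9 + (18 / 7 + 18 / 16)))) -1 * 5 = -5 + 21277 * sqrt(210) / 381327408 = -5.00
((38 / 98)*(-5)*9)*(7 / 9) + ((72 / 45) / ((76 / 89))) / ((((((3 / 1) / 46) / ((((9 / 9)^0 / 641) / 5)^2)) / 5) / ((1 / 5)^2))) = -1390575327059 / 102463449375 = -13.57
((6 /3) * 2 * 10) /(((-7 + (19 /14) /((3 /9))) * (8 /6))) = -420 /41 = -10.24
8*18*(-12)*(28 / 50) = -24192 / 25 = -967.68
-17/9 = -1.89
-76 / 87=-0.87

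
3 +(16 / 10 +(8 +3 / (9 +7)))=1023 / 80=12.79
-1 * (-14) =14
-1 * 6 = -6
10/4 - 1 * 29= -53/2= -26.50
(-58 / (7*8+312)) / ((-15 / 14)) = 203 / 1380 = 0.15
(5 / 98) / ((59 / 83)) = 415 / 5782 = 0.07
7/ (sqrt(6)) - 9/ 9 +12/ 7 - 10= -65/ 7 +7* sqrt(6)/ 6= -6.43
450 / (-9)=-50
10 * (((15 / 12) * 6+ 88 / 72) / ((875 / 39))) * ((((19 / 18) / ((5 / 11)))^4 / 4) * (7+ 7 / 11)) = 354026249291 / 1640250000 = 215.84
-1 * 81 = -81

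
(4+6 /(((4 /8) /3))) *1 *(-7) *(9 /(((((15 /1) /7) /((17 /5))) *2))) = -9996 /5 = -1999.20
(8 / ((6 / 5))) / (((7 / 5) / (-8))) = -800 / 21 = -38.10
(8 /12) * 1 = 2 /3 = 0.67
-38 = -38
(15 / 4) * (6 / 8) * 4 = 45 / 4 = 11.25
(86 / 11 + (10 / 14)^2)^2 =20151121 / 290521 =69.36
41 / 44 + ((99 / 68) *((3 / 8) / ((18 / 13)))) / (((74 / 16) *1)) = 56297 / 55352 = 1.02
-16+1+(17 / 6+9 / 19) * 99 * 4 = 24597 / 19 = 1294.58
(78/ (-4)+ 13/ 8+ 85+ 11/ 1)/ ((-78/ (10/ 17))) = -3125/ 5304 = -0.59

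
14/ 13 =1.08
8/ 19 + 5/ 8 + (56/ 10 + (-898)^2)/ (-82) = -9833.22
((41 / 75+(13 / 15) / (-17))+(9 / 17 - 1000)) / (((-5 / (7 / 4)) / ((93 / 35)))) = 39484483 / 42500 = 929.05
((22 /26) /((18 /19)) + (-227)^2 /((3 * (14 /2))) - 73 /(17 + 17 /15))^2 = 298030606256022025 /49625581824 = 6005584.12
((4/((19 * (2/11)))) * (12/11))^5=7962624/2476099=3.22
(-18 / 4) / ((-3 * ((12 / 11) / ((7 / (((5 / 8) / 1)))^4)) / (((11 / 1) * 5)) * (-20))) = -37186688 / 625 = -59498.70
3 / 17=0.18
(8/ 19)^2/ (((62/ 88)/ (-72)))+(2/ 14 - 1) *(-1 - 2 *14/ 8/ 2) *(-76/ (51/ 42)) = -31513812/ 190247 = -165.65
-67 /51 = -1.31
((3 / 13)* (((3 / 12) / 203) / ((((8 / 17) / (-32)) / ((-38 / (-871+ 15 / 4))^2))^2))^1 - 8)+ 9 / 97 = -293124208581550076737 / 37070489765782434143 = -7.91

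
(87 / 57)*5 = 145 / 19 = 7.63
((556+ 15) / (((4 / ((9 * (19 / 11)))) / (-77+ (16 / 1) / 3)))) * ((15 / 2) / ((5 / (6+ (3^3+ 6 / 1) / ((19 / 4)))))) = -135900855 / 44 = -3088655.80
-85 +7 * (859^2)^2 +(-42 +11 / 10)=3811278591001.10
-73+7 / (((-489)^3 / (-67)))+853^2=85070907434053 / 116930169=727536.00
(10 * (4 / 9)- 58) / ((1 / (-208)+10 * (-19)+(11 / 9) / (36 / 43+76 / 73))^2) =-842492072448 / 564041077703401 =-0.00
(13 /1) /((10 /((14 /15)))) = 1.21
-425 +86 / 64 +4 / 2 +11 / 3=-40127 / 96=-417.99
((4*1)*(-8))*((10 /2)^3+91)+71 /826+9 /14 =-407765 /59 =-6911.27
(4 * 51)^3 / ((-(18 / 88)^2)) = -608740352 / 3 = -202913450.67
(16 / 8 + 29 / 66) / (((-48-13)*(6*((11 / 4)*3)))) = -161 / 199287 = -0.00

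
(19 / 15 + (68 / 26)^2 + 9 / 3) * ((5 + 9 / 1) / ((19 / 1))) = 8.18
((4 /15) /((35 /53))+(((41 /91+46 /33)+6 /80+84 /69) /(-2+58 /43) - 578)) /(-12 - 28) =75089879091 /5157152000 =14.56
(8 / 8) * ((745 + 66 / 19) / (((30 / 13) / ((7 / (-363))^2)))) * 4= 18117554 / 37554165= 0.48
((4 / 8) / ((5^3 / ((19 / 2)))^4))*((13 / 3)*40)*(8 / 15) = 3388346 / 2197265625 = 0.00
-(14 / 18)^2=-49 / 81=-0.60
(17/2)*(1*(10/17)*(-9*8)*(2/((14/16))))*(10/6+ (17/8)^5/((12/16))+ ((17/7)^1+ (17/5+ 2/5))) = -169458489/3136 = -54036.51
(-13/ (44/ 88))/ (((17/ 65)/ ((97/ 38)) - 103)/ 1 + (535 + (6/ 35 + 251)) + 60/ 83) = -95243330/ 2505620419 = -0.04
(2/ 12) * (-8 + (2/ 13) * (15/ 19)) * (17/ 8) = -16541/ 5928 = -2.79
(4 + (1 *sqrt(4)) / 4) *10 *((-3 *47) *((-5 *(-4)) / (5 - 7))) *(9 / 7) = 571050 / 7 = 81578.57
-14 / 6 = -7 / 3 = -2.33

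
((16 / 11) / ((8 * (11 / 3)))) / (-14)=-3 / 847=-0.00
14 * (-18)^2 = 4536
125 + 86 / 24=1543 / 12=128.58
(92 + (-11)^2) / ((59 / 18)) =3834 / 59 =64.98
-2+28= 26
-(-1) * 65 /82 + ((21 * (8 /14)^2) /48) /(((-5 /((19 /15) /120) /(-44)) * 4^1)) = 2056069 /2583000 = 0.80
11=11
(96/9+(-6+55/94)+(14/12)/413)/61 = 14571/169153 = 0.09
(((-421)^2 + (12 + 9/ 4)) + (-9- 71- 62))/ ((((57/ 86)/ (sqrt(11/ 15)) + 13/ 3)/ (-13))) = -7305477362469/ 13310549 + 203160941451 * sqrt(165)/ 26621098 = -450819.32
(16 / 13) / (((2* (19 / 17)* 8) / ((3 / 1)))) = 0.21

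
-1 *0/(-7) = 0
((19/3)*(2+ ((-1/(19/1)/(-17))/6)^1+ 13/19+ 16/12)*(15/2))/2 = 38935/408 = 95.43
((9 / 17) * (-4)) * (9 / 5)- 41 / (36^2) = -423389 / 110160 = -3.84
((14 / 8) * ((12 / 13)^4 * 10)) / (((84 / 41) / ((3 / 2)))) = 9.30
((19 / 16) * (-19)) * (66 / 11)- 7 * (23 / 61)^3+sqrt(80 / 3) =-246501775 / 1815848+4 * sqrt(15) / 3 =-130.59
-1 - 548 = -549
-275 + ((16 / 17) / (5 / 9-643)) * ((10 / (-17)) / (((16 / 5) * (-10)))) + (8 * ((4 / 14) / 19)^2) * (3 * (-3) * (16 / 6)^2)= -165958183591 / 603230278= -275.12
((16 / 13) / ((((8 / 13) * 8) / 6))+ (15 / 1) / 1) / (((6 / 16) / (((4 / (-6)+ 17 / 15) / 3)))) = 308 / 45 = 6.84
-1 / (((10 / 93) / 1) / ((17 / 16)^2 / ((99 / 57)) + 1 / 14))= -1322491 / 197120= -6.71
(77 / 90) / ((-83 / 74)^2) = 210826 / 310005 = 0.68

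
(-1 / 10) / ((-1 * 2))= 1 / 20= 0.05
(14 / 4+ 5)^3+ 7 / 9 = 44273 / 72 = 614.90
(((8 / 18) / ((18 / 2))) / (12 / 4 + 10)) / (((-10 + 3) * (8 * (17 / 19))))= -19 / 250614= -0.00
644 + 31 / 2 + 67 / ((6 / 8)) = 4493 / 6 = 748.83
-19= -19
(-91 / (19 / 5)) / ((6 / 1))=-455 / 114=-3.99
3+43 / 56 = 211 / 56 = 3.77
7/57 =0.12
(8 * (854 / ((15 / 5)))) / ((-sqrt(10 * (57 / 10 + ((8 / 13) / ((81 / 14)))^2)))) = -2398032 * sqrt(63327553) / 63327553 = -301.34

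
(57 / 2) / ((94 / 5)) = 285 / 188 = 1.52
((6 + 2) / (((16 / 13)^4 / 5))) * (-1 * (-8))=139.46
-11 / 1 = -11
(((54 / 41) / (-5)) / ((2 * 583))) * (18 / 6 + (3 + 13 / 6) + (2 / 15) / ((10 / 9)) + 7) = -20637 / 5975750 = -0.00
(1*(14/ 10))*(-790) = -1106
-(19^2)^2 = -130321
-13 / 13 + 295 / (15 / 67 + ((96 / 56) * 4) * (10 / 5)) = 131818 / 6537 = 20.16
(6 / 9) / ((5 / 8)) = 16 / 15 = 1.07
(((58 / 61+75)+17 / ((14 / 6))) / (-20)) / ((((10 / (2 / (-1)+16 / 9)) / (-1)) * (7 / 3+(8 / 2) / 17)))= -302107 / 8390550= -0.04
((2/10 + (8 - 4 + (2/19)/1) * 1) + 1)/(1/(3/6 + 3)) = 1764/95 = 18.57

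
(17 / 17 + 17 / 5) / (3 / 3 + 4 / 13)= 286 / 85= 3.36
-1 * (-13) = 13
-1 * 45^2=-2025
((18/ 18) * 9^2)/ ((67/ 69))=5589/ 67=83.42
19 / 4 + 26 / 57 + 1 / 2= 1301 / 228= 5.71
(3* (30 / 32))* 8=45 / 2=22.50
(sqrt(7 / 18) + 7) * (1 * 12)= 2 * sqrt(14) + 84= 91.48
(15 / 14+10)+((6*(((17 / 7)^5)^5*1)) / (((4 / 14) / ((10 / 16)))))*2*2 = 43279705594734095760903045949510 / 191581231380566414401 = 225907857898.47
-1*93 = -93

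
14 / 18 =7 / 9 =0.78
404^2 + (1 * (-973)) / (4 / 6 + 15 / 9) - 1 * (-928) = 163727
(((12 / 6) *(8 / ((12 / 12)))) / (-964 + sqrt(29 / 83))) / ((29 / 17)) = -21763264 / 2236814631 - 272 *sqrt(2407) / 2236814631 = -0.01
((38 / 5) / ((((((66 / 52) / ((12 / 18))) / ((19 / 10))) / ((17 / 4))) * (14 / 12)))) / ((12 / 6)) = 79781 / 5775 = 13.81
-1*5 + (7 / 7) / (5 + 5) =-4.90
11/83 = 0.13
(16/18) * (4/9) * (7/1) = 224/81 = 2.77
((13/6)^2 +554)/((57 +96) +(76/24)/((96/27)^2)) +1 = 13122569/2824713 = 4.65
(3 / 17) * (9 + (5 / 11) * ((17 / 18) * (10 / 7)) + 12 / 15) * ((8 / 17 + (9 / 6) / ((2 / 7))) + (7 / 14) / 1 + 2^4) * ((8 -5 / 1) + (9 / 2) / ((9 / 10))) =109039804 / 333795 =326.67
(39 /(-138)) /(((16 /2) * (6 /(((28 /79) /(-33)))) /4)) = 91 /359766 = 0.00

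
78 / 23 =3.39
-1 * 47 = -47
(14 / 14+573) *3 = 1722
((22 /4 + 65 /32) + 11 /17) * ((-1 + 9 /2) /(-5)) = -5.72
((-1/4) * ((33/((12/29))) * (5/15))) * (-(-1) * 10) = -1595/24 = -66.46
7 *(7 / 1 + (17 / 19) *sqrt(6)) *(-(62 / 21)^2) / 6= -1922 / 27 -32674 *sqrt(6) / 3591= -93.47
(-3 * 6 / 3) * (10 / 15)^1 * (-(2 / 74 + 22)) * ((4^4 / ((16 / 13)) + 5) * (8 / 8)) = 18767.03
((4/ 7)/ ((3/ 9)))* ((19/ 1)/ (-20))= -57/ 35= -1.63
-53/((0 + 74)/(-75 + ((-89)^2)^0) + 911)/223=-53/202930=-0.00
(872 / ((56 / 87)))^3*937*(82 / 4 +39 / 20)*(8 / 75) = 239183889833274354 / 42875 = 5578632999026.81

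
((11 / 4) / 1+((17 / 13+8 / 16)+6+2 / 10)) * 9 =25173 / 260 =96.82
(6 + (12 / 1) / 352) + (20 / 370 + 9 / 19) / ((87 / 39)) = 6.27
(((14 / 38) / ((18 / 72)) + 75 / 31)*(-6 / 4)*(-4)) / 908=6879 / 267406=0.03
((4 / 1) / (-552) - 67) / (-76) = 9247 / 10488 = 0.88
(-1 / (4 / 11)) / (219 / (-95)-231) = 1045 / 88656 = 0.01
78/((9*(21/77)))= 286/9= 31.78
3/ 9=1/ 3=0.33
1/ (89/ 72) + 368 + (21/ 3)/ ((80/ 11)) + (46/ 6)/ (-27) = 213090853/ 576720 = 369.49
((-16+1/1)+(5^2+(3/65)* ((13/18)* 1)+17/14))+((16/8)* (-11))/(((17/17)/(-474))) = 1096121/105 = 10439.25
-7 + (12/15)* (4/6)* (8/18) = -913/135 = -6.76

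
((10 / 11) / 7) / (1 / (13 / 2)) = 65 / 77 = 0.84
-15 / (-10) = 1.50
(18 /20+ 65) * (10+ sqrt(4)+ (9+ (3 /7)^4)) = 16640409 /12005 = 1386.12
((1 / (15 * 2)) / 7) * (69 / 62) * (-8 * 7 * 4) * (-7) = 1288 / 155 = 8.31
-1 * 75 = -75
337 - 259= 78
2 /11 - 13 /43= -57 /473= -0.12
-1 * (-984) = 984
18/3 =6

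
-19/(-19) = 1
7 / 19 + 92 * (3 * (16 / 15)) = 294.77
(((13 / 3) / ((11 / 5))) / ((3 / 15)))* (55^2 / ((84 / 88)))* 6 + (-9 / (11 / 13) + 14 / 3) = 14418707 / 77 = 187255.94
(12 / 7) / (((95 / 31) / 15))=1116 / 133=8.39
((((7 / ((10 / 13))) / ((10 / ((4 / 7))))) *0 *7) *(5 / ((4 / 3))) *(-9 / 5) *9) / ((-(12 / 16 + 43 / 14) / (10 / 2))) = 0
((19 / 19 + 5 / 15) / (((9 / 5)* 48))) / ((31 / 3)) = 5 / 3348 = 0.00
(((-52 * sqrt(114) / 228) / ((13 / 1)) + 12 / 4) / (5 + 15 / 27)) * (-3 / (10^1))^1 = -81 / 500 + 9 * sqrt(114) / 9500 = -0.15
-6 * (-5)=30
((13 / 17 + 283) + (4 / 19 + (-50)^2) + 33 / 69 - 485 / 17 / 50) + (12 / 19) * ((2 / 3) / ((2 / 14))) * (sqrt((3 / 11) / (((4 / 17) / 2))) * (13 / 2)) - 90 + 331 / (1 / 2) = 182 * sqrt(1122) / 209 + 249308541 / 74290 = 3385.05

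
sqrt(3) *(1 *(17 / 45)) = 17 *sqrt(3) / 45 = 0.65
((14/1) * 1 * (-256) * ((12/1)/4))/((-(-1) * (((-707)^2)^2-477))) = -2688/62462255581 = -0.00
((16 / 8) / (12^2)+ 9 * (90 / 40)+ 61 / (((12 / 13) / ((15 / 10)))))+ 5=2239 / 18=124.39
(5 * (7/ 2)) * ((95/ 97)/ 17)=3325/ 3298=1.01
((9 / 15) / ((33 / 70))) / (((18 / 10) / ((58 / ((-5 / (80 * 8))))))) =-519680 / 99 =-5249.29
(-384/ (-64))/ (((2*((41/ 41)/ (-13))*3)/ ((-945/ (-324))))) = -455/ 12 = -37.92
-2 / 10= -1 / 5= -0.20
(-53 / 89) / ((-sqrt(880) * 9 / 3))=53 * sqrt(55) / 58740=0.01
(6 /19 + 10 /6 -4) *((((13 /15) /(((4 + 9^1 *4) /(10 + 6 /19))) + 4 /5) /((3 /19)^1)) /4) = -67091 /20520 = -3.27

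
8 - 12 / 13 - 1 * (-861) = 11285 / 13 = 868.08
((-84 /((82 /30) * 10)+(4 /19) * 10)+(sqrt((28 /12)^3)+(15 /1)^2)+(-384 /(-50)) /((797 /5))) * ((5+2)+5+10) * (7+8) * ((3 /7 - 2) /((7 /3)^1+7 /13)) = -1406833173603 /34768328 - 7865 * sqrt(21) /56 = -41106.67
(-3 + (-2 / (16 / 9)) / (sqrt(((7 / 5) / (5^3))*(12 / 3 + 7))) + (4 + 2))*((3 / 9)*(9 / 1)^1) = 9- 675*sqrt(77) / 616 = -0.62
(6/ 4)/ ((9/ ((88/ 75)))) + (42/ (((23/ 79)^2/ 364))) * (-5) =-107338935724/ 119025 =-901818.41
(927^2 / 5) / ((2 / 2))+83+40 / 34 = 14615748 / 85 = 171949.98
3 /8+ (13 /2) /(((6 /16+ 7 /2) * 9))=1253 /2232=0.56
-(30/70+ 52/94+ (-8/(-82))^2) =-548227/553049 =-0.99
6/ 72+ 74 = 889/ 12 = 74.08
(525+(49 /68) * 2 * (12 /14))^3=715956574536 /4913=145726964.08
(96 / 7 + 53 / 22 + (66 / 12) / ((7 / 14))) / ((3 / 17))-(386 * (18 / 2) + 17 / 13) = -19949581 / 6006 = -3321.61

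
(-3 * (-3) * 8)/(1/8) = 576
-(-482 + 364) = 118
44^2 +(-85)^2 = 9161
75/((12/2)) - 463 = -901/2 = -450.50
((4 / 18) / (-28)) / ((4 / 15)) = -5 / 168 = -0.03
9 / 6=1.50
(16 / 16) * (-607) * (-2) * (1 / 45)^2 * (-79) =-95906 / 2025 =-47.36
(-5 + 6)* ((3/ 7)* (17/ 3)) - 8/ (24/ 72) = -151/ 7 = -21.57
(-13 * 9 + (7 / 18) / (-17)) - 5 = -37339 / 306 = -122.02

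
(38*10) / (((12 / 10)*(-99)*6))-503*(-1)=447698 / 891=502.47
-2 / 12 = -1 / 6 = -0.17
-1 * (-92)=92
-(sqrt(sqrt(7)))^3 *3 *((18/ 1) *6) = -324 *7^(3/ 4) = -1394.34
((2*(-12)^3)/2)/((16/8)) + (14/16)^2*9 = -54855/64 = -857.11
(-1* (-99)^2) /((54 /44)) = -7986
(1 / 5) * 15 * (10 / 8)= 15 / 4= 3.75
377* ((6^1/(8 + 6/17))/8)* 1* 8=19227/71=270.80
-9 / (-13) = 0.69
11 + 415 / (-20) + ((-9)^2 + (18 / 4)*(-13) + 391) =1615 / 4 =403.75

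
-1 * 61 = -61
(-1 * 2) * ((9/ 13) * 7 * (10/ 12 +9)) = -1239/ 13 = -95.31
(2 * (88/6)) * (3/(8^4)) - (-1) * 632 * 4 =1294347/512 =2528.02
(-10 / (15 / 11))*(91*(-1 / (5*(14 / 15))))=143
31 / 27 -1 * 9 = -212 / 27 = -7.85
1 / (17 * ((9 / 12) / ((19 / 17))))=76 / 867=0.09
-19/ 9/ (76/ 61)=-61/ 36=-1.69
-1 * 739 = -739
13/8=1.62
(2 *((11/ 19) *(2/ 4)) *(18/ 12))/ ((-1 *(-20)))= 33/ 760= 0.04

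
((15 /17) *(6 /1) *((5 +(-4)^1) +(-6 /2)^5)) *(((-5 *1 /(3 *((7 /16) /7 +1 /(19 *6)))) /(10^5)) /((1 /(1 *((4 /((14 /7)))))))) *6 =496584 /138125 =3.60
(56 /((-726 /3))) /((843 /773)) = -21644 /102003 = -0.21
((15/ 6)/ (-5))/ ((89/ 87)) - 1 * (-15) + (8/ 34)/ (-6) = 131377/ 9078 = 14.47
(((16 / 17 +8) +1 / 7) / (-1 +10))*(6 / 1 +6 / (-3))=4324 / 1071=4.04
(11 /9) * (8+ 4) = 44 /3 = 14.67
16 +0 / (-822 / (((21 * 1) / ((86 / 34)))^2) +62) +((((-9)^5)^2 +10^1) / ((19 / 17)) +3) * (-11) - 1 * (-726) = -34317298494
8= 8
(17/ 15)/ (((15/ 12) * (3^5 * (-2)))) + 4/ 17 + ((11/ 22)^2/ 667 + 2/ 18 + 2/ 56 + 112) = 112.38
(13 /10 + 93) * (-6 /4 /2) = -2829 /40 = -70.72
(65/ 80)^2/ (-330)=-0.00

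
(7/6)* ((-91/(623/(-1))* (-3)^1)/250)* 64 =-1456/11125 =-0.13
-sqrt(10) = -3.16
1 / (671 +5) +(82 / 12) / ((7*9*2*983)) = 48179 / 31398003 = 0.00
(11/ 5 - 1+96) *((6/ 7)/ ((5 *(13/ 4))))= 11664/ 2275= 5.13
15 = 15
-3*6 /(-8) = 9 /4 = 2.25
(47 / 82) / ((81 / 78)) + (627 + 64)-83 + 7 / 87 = 19538926 / 32103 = 608.63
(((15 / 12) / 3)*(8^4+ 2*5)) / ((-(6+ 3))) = -10265 / 54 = -190.09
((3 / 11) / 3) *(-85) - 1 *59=-734 / 11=-66.73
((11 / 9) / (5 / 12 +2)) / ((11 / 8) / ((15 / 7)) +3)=1760 / 12673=0.14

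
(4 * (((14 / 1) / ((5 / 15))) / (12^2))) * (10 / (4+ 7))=35 / 33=1.06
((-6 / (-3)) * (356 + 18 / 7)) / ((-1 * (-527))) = 5020 / 3689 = 1.36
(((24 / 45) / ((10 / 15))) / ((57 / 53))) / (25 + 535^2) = 106 / 40790625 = 0.00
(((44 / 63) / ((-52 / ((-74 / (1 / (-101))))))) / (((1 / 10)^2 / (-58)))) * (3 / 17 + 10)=82493527600 / 13923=5924982.23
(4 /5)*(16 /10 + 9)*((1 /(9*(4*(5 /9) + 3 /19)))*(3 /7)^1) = 12084 /71225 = 0.17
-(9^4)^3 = -282429536481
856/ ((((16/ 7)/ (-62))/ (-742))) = 17228498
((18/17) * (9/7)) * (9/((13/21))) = 4374/221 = 19.79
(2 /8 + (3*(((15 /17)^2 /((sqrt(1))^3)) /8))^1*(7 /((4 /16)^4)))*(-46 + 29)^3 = -10286513 /4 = -2571628.25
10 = 10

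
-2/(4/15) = -15/2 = -7.50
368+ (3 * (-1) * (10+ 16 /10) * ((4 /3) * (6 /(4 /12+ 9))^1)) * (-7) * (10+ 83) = 98932 /5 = 19786.40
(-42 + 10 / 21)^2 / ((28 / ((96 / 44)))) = 1520768 / 11319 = 134.36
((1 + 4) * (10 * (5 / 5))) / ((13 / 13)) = 50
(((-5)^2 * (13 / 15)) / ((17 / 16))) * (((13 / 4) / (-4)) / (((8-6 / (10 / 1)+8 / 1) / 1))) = -4225 / 3927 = -1.08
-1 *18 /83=-18 /83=-0.22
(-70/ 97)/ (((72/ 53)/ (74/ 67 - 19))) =2224145/ 233964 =9.51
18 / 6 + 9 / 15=18 / 5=3.60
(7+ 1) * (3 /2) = 12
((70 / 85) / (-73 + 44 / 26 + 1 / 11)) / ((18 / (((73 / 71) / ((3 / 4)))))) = -73073 / 82971594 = -0.00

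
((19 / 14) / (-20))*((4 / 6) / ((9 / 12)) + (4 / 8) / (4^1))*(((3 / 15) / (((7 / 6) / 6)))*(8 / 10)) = -1387 / 24500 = -0.06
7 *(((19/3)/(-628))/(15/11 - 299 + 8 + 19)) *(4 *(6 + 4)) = 0.01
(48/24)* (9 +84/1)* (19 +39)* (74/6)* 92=12240784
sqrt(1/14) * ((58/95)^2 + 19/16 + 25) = 3835299 * sqrt(14)/2021600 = 7.10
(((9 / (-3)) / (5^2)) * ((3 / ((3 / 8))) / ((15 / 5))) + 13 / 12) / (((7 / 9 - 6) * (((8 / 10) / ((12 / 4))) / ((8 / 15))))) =-687 / 2350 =-0.29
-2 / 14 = -1 / 7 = -0.14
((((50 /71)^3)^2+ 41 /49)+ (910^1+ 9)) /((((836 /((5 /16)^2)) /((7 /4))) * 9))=9022658784198925 /431794288227278592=0.02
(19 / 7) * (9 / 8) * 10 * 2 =855 / 14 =61.07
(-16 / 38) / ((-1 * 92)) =2 / 437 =0.00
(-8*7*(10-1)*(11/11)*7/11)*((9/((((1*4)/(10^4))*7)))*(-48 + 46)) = 2061818.18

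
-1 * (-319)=319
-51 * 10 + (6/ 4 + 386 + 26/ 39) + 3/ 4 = -1453/ 12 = -121.08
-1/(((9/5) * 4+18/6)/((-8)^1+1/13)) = 0.78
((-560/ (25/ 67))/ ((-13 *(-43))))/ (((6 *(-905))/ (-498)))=-0.25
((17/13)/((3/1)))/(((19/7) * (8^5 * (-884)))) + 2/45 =841744279/18939248640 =0.04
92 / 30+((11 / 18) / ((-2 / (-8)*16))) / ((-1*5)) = 1093 / 360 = 3.04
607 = 607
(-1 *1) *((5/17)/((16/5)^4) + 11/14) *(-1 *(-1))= -0.79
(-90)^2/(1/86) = 696600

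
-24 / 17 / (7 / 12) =-288 / 119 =-2.42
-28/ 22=-14/ 11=-1.27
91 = 91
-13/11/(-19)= 0.06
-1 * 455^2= -207025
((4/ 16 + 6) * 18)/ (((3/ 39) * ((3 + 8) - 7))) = 2925/ 8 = 365.62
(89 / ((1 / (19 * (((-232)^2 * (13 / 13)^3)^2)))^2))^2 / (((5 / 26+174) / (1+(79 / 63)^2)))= 19301953516785004753994915370938750657528635703951360 / 17975601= 1073786268219071215142955000000000000000000000.00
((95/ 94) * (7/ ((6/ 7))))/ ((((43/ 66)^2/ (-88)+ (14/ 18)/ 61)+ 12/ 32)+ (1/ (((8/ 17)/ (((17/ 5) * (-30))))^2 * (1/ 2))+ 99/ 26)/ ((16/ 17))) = 31444949536/ 380370416597883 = 0.00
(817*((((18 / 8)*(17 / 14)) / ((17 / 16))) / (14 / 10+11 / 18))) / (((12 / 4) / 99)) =43676820 / 1267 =34472.63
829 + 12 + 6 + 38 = 885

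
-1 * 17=-17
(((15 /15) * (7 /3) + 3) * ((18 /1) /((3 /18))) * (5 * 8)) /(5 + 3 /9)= 4320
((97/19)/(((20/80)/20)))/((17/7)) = 54320/323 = 168.17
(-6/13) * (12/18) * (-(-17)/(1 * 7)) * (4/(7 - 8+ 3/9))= 408/91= 4.48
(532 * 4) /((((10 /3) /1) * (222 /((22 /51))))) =11704 /9435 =1.24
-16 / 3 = -5.33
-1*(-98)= 98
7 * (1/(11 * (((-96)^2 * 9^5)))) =7/5986151424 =0.00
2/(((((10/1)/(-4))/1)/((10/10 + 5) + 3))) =-36/5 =-7.20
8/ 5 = 1.60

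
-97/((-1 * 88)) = 97/88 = 1.10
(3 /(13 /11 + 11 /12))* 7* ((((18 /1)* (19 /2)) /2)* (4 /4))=237006 /277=855.62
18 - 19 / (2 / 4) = -20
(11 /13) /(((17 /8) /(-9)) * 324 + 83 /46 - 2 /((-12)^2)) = -18216 /1608347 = -0.01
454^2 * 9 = 1855044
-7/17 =-0.41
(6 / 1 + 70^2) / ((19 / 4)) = 19624 / 19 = 1032.84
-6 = -6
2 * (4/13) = 8/13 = 0.62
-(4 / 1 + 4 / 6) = -4.67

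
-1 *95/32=-95/32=-2.97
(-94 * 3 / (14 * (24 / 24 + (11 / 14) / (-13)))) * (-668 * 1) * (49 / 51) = 39998504 / 2907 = 13759.38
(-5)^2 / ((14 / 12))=21.43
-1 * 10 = -10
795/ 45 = 53/ 3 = 17.67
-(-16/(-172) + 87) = -3745/43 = -87.09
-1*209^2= -43681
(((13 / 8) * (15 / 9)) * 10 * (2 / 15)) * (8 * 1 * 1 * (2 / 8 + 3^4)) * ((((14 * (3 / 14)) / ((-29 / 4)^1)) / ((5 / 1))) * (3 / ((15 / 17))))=-57460 / 87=-660.46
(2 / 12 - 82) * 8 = -1964 / 3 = -654.67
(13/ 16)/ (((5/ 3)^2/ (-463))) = -54171/ 400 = -135.43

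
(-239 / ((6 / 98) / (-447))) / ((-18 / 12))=-1163292.67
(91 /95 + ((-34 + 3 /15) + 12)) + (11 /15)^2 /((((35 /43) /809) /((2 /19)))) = 5299954 /149625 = 35.42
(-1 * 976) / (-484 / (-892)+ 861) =-54412 / 48031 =-1.13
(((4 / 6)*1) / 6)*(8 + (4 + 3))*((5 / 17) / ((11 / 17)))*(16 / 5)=80 / 33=2.42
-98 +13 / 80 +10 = -7027 / 80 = -87.84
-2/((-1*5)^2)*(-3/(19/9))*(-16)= -864/475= -1.82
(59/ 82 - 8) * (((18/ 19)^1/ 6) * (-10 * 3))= 26865/ 779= 34.49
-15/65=-3/13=-0.23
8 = 8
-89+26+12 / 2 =-57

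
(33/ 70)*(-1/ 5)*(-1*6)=99/ 175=0.57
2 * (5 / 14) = 5 / 7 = 0.71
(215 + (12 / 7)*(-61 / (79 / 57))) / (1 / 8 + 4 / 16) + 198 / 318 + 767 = 100215260 / 87927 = 1139.76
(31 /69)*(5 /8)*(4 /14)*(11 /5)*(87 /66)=899 /3864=0.23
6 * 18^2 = 1944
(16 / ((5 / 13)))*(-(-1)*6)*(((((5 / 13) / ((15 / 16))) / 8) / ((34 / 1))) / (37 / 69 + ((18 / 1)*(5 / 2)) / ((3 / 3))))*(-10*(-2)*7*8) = 247296 / 26707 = 9.26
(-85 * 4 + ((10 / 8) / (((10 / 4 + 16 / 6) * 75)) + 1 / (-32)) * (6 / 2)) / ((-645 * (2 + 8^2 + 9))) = 1686817 / 239940000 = 0.01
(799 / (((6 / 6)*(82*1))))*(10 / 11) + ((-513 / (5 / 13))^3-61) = -133769992794859 / 56375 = -2372860182.61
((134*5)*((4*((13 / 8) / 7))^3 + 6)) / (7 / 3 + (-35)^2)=18754305 / 5051704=3.71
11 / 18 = 0.61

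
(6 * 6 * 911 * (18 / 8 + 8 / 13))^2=8830953643.79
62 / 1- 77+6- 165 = -174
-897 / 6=-299 / 2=-149.50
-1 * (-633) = 633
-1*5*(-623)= 3115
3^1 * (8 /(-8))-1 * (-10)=7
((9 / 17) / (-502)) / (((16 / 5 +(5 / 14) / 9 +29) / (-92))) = 260820 / 86667037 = 0.00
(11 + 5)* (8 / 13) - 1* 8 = 24 / 13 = 1.85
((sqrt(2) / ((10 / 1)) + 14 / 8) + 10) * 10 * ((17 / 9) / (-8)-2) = -37835 / 144-161 * sqrt(2) / 72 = -265.91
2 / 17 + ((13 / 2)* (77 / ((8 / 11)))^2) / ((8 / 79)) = 12525245779 / 17408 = 719510.90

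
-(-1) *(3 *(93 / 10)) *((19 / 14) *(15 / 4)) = 141.99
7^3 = 343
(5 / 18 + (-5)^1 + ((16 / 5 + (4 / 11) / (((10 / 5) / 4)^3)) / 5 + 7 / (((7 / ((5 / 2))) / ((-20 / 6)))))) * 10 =-58577 / 495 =-118.34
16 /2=8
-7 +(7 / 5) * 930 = 1295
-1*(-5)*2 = 10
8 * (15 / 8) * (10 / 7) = 150 / 7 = 21.43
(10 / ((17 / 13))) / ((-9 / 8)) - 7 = -2111 / 153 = -13.80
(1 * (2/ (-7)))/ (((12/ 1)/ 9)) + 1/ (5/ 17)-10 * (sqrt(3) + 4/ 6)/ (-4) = 5 * sqrt(3)/ 2 + 1019/ 210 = 9.18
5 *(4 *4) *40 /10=320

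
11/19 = 0.58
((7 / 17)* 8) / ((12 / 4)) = 56 / 51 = 1.10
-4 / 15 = -0.27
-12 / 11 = -1.09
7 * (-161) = -1127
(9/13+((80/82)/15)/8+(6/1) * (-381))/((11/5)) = -18270970/17589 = -1038.77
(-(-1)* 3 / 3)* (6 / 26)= 3 / 13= 0.23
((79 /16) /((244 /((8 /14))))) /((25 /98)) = 553 /12200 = 0.05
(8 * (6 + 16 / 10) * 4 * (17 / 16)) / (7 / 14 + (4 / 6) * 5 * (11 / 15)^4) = 826200 / 4681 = 176.50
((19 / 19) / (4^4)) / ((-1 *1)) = -1 / 256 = -0.00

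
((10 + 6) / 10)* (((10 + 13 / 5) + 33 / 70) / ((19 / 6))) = 4392 / 665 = 6.60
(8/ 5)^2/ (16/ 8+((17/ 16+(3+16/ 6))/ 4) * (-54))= -2048/ 71075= -0.03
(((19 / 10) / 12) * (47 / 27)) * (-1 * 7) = -6251 / 3240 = -1.93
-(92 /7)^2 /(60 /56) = -16928 /105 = -161.22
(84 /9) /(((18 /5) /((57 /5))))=266 /9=29.56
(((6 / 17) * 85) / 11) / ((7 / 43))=1290 / 77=16.75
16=16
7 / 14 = 1 / 2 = 0.50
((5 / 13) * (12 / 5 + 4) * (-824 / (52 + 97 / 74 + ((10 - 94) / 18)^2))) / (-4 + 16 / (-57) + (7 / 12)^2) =48047136768 / 7008911377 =6.86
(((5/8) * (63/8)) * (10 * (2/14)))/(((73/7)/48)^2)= 793800/5329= 148.96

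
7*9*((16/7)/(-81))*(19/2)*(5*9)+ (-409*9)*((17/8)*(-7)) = 53994.88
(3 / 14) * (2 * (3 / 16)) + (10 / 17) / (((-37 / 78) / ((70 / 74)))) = -2848143 / 2606576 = -1.09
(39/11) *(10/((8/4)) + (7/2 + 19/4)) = 2067/44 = 46.98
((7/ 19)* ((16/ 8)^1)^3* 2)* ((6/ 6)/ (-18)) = -56/ 171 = -0.33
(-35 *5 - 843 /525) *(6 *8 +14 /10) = -7633782 /875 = -8724.32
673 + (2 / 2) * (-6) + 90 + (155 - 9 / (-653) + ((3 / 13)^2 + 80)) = 992.07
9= 9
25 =25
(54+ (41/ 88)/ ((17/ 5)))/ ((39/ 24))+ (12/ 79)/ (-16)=25585231/ 768196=33.31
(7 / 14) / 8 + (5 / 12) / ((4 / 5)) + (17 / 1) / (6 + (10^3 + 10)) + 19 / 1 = 59741 / 3048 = 19.60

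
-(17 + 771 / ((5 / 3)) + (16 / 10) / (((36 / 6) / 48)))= -2462 / 5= -492.40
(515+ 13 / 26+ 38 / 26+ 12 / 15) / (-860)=-67309 / 111800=-0.60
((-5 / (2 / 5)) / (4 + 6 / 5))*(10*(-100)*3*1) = 93750 / 13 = 7211.54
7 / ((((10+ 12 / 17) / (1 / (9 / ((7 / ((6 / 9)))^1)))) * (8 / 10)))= 595 / 624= 0.95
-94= -94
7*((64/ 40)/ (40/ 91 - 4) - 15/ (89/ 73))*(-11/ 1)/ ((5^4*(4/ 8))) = 70789642/ 22528125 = 3.14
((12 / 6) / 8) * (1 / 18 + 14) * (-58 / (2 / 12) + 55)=-74129 / 72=-1029.57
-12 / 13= -0.92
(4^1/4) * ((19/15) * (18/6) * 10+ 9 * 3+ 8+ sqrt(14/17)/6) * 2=sqrt(238)/51+ 146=146.30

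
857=857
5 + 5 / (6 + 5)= 60 / 11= 5.45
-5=-5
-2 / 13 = -0.15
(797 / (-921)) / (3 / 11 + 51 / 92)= -806564 / 770877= -1.05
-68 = -68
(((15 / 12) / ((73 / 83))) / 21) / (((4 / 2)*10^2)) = 83 / 245280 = 0.00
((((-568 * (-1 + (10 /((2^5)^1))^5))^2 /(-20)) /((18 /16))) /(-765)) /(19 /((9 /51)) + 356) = 5509650646534441 /137110173725491200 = 0.04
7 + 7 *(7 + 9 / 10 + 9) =1253 / 10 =125.30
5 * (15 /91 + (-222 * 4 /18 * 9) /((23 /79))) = -15957855 /2093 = -7624.39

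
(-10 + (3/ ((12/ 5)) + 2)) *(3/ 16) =-81/ 64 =-1.27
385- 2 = 383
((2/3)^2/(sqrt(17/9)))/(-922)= -2 * sqrt(17)/23511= -0.00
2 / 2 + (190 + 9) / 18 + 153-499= -6011 / 18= -333.94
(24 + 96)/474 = 0.25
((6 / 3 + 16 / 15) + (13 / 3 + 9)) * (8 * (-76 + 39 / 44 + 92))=121852 / 55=2215.49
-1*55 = -55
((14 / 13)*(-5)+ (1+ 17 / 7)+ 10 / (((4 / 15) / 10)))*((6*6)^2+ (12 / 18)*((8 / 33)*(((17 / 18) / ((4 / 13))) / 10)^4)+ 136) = 80833251973986420107 / 151316605440000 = 534199.48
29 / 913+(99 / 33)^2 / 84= 3551 / 25564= 0.14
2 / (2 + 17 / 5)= 10 / 27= 0.37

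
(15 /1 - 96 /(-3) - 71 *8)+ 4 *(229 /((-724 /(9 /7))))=-662168 /1267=-522.63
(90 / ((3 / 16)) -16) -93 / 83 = 38419 / 83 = 462.88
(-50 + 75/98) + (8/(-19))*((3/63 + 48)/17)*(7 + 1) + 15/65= -72248471/1234506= -58.52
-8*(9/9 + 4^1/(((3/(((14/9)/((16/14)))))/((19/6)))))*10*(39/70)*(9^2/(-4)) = 42627/7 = 6089.57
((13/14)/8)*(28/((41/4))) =13/41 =0.32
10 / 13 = 0.77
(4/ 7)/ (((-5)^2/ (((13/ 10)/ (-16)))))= -13/ 7000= -0.00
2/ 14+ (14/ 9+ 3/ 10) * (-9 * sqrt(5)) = 1/ 7 - 167 * sqrt(5)/ 10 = -37.20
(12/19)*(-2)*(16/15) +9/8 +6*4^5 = 4669271/760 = 6143.78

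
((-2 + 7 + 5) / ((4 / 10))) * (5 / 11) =125 / 11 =11.36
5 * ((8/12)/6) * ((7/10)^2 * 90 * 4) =98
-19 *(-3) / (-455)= -57 / 455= -0.13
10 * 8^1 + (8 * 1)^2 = 144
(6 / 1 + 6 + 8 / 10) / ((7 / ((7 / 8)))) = 8 / 5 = 1.60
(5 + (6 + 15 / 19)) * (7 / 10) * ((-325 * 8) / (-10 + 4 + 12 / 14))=713440 / 171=4172.16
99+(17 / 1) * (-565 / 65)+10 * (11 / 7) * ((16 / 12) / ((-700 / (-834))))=-75822 / 3185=-23.81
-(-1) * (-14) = -14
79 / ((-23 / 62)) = -4898 / 23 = -212.96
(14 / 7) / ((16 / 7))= 7 / 8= 0.88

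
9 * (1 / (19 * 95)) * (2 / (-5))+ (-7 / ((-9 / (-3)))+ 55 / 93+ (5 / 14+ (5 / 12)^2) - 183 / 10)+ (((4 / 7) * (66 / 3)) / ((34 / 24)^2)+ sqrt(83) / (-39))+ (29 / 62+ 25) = 142261771327 / 11643116400 - sqrt(83) / 39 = 11.98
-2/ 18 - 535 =-4816/ 9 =-535.11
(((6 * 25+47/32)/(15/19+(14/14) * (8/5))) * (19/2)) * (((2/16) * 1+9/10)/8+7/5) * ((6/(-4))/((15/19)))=-1748.46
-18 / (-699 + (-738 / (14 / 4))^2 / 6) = -294 / 109615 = -0.00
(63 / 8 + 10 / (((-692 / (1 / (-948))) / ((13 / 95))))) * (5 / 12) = 122695525 / 37392912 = 3.28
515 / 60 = 103 / 12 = 8.58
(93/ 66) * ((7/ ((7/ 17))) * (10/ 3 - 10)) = -5270/ 33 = -159.70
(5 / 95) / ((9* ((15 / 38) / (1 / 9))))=2 / 1215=0.00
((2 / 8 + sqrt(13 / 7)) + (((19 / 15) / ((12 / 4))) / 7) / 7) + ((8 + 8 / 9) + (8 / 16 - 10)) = -3109 / 8820 + sqrt(91) / 7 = 1.01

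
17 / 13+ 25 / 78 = 127 / 78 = 1.63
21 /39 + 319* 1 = 4154 /13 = 319.54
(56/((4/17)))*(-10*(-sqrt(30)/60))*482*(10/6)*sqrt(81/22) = 286790*sqrt(165)/11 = 334898.57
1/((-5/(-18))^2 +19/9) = 324/709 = 0.46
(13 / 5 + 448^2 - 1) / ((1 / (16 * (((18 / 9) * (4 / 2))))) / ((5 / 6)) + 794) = 32112896 / 127043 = 252.77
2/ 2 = 1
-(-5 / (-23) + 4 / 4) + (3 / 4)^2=-241 / 368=-0.65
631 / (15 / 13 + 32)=8203 / 431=19.03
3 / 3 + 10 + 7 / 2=29 / 2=14.50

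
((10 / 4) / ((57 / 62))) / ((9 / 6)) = 310 / 171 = 1.81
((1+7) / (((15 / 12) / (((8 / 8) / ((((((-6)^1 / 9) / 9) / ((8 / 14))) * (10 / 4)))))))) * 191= -660096 / 175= -3771.98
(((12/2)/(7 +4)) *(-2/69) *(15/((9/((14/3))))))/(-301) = 40/97911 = 0.00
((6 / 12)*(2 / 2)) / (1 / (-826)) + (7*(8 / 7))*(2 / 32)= -825 / 2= -412.50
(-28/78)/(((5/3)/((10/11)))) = -28/143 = -0.20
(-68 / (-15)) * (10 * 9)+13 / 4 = 1645 / 4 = 411.25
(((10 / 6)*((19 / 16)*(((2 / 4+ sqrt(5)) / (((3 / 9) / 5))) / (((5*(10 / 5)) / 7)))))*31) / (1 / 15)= 309225 / 64+ 309225*sqrt(5) / 32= 26439.39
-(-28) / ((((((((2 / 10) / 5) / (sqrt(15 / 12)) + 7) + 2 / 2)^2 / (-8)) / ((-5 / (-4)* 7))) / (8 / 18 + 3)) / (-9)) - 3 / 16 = 37968259799997 / 39998400016 - 9493750000* sqrt(5) / 2499900001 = 940.75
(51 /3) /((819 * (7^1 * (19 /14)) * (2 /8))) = 136 /15561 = 0.01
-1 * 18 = -18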